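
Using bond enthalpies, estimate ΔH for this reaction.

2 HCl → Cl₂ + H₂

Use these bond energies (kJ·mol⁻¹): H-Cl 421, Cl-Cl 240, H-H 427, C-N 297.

ΔH ≈ +175 kJ

Bonds broken (reactants):
  H-Cl: 2 × 421 = 842
  Σ(broken) = 842 kJ
Bonds formed (products):
  Cl-Cl: 1 × 240 = 240
  H-H: 1 × 427 = 427
  Σ(formed) = 667 kJ
ΔH = Σ(broken) − Σ(formed) = 842 − 667 = +175 kJ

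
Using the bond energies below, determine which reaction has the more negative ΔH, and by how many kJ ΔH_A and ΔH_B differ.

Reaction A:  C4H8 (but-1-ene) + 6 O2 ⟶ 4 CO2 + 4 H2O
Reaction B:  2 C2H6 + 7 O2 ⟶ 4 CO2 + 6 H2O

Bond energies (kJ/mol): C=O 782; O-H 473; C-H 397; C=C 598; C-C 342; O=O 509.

Reaction B, by 393 kJ

Reaction A:
  Bonds broken (reactants):
    C-C: 2 × 342 = 684
    C-H: 8 × 397 = 3176
    C=C: 1 × 598 = 598
    O=O: 6 × 509 = 3054
    Σ(broken) = 7512 kJ
  Bonds formed (products):
    C=O: 8 × 782 = 6256
    O-H: 8 × 473 = 3784
    Σ(formed) = 10040 kJ
  ΔH_A = 7512 − 10040 = −2528 kJ
Reaction B:
  Bonds broken (reactants):
    C-C: 2 × 342 = 684
    C-H: 12 × 397 = 4764
    O=O: 7 × 509 = 3563
    Σ(broken) = 9011 kJ
  Bonds formed (products):
    C=O: 8 × 782 = 6256
    O-H: 12 × 473 = 5676
    Σ(formed) = 11932 kJ
  ΔH_B = 9011 − 11932 = −2921 kJ
ΔH_A − ΔH_B = +393 kJ, so reaction B has the more negative ΔH; |ΔH_A − ΔH_B| = 393 kJ.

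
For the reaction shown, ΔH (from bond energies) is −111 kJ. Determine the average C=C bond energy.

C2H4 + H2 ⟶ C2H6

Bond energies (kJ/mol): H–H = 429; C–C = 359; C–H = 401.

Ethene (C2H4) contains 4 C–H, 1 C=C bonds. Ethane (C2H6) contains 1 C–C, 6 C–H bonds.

Let D be the C=C bond energy.
Σ(broken) = 4×401 + 1×D + 1×429 = 2033 + D
Σ(formed) = 1×359 + 6×401 = 2765
ΔH = Σ(broken) − Σ(formed) = (2033 + D) − (2765) = −732 + D
Setting this equal to −111 kJ gives D = 621 kJ/mol.

D(C=C) ≈ 621 kJ/mol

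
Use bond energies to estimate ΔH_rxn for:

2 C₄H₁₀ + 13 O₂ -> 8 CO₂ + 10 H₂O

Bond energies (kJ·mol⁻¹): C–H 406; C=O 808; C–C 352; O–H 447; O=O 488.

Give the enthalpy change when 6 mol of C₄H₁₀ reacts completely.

Bonds broken (reactants):
  C–C: 6 × 352 = 2112
  C–H: 20 × 406 = 8120
  O=O: 13 × 488 = 6344
  Σ(broken) = 16576 kJ
Bonds formed (products):
  C=O: 16 × 808 = 12928
  O–H: 20 × 447 = 8940
  Σ(formed) = 21868 kJ
ΔH = Σ(broken) − Σ(formed) = 16576 − 21868 = −5292 kJ
For 3× the reaction as written: 3 × (−5292) = −15876 kJ

ΔH = −15876 kJ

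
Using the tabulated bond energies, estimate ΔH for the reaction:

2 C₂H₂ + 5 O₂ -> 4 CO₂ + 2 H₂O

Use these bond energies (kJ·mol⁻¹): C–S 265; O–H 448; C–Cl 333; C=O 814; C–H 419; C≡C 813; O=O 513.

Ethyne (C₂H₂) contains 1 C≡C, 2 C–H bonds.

ΔH ≈ −2437 kJ

Bonds broken (reactants):
  C≡C: 2 × 813 = 1626
  C–H: 4 × 419 = 1676
  O=O: 5 × 513 = 2565
  Σ(broken) = 5867 kJ
Bonds formed (products):
  C=O: 8 × 814 = 6512
  O–H: 4 × 448 = 1792
  Σ(formed) = 8304 kJ
ΔH = Σ(broken) − Σ(formed) = 5867 − 8304 = −2437 kJ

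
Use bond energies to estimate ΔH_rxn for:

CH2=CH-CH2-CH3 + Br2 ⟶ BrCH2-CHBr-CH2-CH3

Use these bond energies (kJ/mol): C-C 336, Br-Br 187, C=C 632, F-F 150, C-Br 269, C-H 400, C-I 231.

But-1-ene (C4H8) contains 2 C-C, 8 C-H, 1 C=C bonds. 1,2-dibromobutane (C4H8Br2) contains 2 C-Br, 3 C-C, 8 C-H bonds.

ΔH ≈ −55 kJ

Bonds broken (reactants):
  Br-Br: 1 × 187 = 187
  C-C: 2 × 336 = 672
  C-H: 8 × 400 = 3200
  C=C: 1 × 632 = 632
  Σ(broken) = 4691 kJ
Bonds formed (products):
  C-Br: 2 × 269 = 538
  C-C: 3 × 336 = 1008
  C-H: 8 × 400 = 3200
  Σ(formed) = 4746 kJ
ΔH = Σ(broken) − Σ(formed) = 4691 − 4746 = −55 kJ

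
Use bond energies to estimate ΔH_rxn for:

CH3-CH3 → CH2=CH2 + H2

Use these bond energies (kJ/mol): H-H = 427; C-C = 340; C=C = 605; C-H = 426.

Bonds broken (reactants):
  C-C: 1 × 340 = 340
  C-H: 6 × 426 = 2556
  Σ(broken) = 2896 kJ
Bonds formed (products):
  C-H: 4 × 426 = 1704
  C=C: 1 × 605 = 605
  H-H: 1 × 427 = 427
  Σ(formed) = 2736 kJ
ΔH = Σ(broken) − Σ(formed) = 2896 − 2736 = +160 kJ

ΔH ≈ +160 kJ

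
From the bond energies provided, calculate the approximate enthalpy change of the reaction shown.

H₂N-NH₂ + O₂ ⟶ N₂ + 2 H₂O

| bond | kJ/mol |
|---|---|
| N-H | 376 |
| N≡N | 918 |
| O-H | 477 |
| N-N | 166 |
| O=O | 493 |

ΔH ≈ −663 kJ

Bonds broken (reactants):
  N-H: 4 × 376 = 1504
  N-N: 1 × 166 = 166
  O=O: 1 × 493 = 493
  Σ(broken) = 2163 kJ
Bonds formed (products):
  N≡N: 1 × 918 = 918
  O-H: 4 × 477 = 1908
  Σ(formed) = 2826 kJ
ΔH = Σ(broken) − Σ(formed) = 2163 − 2826 = −663 kJ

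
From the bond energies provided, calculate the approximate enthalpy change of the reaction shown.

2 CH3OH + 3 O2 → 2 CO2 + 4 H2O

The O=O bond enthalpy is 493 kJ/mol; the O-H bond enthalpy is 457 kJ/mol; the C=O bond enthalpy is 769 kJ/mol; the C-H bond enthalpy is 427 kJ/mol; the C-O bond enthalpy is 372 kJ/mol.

Bonds broken (reactants):
  C-H: 6 × 427 = 2562
  C-O: 2 × 372 = 744
  O-H: 2 × 457 = 914
  O=O: 3 × 493 = 1479
  Σ(broken) = 5699 kJ
Bonds formed (products):
  C=O: 4 × 769 = 3076
  O-H: 8 × 457 = 3656
  Σ(formed) = 6732 kJ
ΔH = Σ(broken) − Σ(formed) = 5699 − 6732 = −1033 kJ

ΔH ≈ −1033 kJ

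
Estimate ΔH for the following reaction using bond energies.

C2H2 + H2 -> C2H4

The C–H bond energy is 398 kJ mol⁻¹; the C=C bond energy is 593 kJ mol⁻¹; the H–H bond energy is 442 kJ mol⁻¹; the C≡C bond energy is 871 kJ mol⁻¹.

Bonds broken (reactants):
  C≡C: 1 × 871 = 871
  C–H: 2 × 398 = 796
  H–H: 1 × 442 = 442
  Σ(broken) = 2109 kJ
Bonds formed (products):
  C–H: 4 × 398 = 1592
  C=C: 1 × 593 = 593
  Σ(formed) = 2185 kJ
ΔH = Σ(broken) − Σ(formed) = 2109 − 2185 = −76 kJ

ΔH ≈ −76 kJ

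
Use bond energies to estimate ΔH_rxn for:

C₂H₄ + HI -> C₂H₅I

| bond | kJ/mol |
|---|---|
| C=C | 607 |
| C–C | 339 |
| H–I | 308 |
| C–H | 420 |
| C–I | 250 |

Bonds broken (reactants):
  C–H: 4 × 420 = 1680
  C=C: 1 × 607 = 607
  H–I: 1 × 308 = 308
  Σ(broken) = 2595 kJ
Bonds formed (products):
  C–C: 1 × 339 = 339
  C–H: 5 × 420 = 2100
  C–I: 1 × 250 = 250
  Σ(formed) = 2689 kJ
ΔH = Σ(broken) − Σ(formed) = 2595 − 2689 = −94 kJ

ΔH ≈ −94 kJ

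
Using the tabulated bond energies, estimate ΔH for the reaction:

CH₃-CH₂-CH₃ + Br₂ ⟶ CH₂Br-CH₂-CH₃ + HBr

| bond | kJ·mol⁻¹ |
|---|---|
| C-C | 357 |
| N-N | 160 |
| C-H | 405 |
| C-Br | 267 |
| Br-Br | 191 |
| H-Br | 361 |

ΔH ≈ −32 kJ

Bonds broken (reactants):
  Br-Br: 1 × 191 = 191
  C-C: 2 × 357 = 714
  C-H: 8 × 405 = 3240
  Σ(broken) = 4145 kJ
Bonds formed (products):
  C-Br: 1 × 267 = 267
  C-C: 2 × 357 = 714
  C-H: 7 × 405 = 2835
  H-Br: 1 × 361 = 361
  Σ(formed) = 4177 kJ
ΔH = Σ(broken) − Σ(formed) = 4145 − 4177 = −32 kJ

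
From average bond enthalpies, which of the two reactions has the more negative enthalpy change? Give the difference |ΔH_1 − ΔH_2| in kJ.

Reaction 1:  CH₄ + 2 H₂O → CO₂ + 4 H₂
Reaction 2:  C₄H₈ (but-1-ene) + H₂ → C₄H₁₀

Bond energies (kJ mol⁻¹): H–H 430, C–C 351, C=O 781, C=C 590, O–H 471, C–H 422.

Reaction 1:
  Bonds broken (reactants):
    C–H: 4 × 422 = 1688
    O–H: 4 × 471 = 1884
    Σ(broken) = 3572 kJ
  Bonds formed (products):
    C=O: 2 × 781 = 1562
    H–H: 4 × 430 = 1720
    Σ(formed) = 3282 kJ
  ΔH_1 = 3572 − 3282 = +290 kJ
Reaction 2:
  Bonds broken (reactants):
    C–C: 2 × 351 = 702
    C–H: 8 × 422 = 3376
    C=C: 1 × 590 = 590
    H–H: 1 × 430 = 430
    Σ(broken) = 5098 kJ
  Bonds formed (products):
    C–C: 3 × 351 = 1053
    C–H: 10 × 422 = 4220
    Σ(formed) = 5273 kJ
  ΔH_2 = 5098 − 5273 = −175 kJ
ΔH_1 − ΔH_2 = +465 kJ, so reaction 2 has the more negative ΔH; |ΔH_1 − ΔH_2| = 465 kJ.

Reaction 2, by 465 kJ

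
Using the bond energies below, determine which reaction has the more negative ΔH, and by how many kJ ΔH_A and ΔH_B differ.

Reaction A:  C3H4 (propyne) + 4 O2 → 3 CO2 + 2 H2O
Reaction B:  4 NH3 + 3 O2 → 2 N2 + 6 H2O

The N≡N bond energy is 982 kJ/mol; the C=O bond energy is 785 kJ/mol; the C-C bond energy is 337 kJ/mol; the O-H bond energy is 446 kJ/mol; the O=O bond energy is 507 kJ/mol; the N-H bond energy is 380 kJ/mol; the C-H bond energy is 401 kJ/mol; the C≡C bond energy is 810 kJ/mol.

Reaction A, by 480 kJ

Reaction A:
  Bonds broken (reactants):
    C≡C: 1 × 810 = 810
    C-C: 1 × 337 = 337
    C-H: 4 × 401 = 1604
    O=O: 4 × 507 = 2028
    Σ(broken) = 4779 kJ
  Bonds formed (products):
    C=O: 6 × 785 = 4710
    O-H: 4 × 446 = 1784
    Σ(formed) = 6494 kJ
  ΔH_A = 4779 − 6494 = −1715 kJ
Reaction B:
  Bonds broken (reactants):
    N-H: 12 × 380 = 4560
    O=O: 3 × 507 = 1521
    Σ(broken) = 6081 kJ
  Bonds formed (products):
    N≡N: 2 × 982 = 1964
    O-H: 12 × 446 = 5352
    Σ(formed) = 7316 kJ
  ΔH_B = 6081 − 7316 = −1235 kJ
ΔH_A − ΔH_B = −480 kJ, so reaction A has the more negative ΔH; |ΔH_A − ΔH_B| = 480 kJ.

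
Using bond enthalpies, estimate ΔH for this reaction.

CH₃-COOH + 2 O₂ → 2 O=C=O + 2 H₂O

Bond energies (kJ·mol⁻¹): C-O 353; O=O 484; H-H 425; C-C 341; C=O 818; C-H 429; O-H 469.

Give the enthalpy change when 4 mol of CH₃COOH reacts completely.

Bonds broken (reactants):
  C-C: 1 × 341 = 341
  C-H: 3 × 429 = 1287
  C-O: 1 × 353 = 353
  C=O: 1 × 818 = 818
  O-H: 1 × 469 = 469
  O=O: 2 × 484 = 968
  Σ(broken) = 4236 kJ
Bonds formed (products):
  C=O: 4 × 818 = 3272
  O-H: 4 × 469 = 1876
  Σ(formed) = 5148 kJ
ΔH = Σ(broken) − Σ(formed) = 4236 − 5148 = −912 kJ
For 4× the reaction as written: 4 × (−912) = −3648 kJ

ΔH = −3648 kJ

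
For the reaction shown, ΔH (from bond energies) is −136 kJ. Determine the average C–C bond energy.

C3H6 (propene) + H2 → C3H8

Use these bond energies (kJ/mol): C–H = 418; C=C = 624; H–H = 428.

D(C–C) ≈ 352 kJ/mol

Let D be the C–C bond energy.
Σ(broken) = 1×D + 6×418 + 1×624 + 1×428 = 3560 + D
Σ(formed) = 2×D + 8×418 = 3344 + 2D
ΔH = Σ(broken) − Σ(formed) = (3560 + D) − (3344 + 2D) = +216 − D
Setting this equal to −136 kJ gives D = 352 kJ/mol.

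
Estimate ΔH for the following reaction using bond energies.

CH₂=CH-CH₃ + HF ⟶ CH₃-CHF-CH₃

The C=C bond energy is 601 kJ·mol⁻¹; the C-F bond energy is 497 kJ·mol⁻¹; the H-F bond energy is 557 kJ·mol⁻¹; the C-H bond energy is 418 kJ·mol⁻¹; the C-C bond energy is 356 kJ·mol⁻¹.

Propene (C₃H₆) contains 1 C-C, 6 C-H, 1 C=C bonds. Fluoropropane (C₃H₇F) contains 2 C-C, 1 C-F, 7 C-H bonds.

ΔH ≈ −113 kJ

Bonds broken (reactants):
  C-C: 1 × 356 = 356
  C-H: 6 × 418 = 2508
  C=C: 1 × 601 = 601
  H-F: 1 × 557 = 557
  Σ(broken) = 4022 kJ
Bonds formed (products):
  C-C: 2 × 356 = 712
  C-F: 1 × 497 = 497
  C-H: 7 × 418 = 2926
  Σ(formed) = 4135 kJ
ΔH = Σ(broken) − Σ(formed) = 4022 − 4135 = −113 kJ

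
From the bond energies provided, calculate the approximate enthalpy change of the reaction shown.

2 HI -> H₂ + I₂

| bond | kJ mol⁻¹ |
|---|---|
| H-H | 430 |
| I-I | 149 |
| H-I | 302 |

Bonds broken (reactants):
  H-I: 2 × 302 = 604
  Σ(broken) = 604 kJ
Bonds formed (products):
  H-H: 1 × 430 = 430
  I-I: 1 × 149 = 149
  Σ(formed) = 579 kJ
ΔH = Σ(broken) − Σ(formed) = 604 − 579 = +25 kJ

ΔH ≈ +25 kJ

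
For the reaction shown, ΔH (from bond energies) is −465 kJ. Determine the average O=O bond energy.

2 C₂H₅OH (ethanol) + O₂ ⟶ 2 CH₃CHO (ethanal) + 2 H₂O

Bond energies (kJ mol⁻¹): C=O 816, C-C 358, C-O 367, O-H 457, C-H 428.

Let D be the O=O bond energy.
Σ(broken) = 2×358 + 10×428 + 2×367 + 2×457 + 1×D = 6644 + D
Σ(formed) = 2×358 + 8×428 + 2×816 + 4×457 = 7600
ΔH = Σ(broken) − Σ(formed) = (6644 + D) − (7600) = −956 + D
Setting this equal to −465 kJ gives D = 491 kJ/mol.

D(O=O) ≈ 491 kJ/mol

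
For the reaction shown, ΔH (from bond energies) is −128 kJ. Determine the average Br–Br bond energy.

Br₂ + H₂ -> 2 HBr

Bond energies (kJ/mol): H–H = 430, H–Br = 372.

D(Br–Br) ≈ 186 kJ/mol

Let D be the Br–Br bond energy.
Σ(broken) = 1×D + 1×430 = 430 + D
Σ(formed) = 2×372 = 744
ΔH = Σ(broken) − Σ(formed) = (430 + D) − (744) = −314 + D
Setting this equal to −128 kJ gives D = 186 kJ/mol.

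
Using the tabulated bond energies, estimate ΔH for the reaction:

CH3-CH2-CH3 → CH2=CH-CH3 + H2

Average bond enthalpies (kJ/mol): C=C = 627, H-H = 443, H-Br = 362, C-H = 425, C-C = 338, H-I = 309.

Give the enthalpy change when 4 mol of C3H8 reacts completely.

ΔH = +472 kJ

Bonds broken (reactants):
  C-C: 2 × 338 = 676
  C-H: 8 × 425 = 3400
  Σ(broken) = 4076 kJ
Bonds formed (products):
  C-C: 1 × 338 = 338
  C-H: 6 × 425 = 2550
  C=C: 1 × 627 = 627
  H-H: 1 × 443 = 443
  Σ(formed) = 3958 kJ
ΔH = Σ(broken) − Σ(formed) = 4076 − 3958 = +118 kJ
For 4× the reaction as written: 4 × (+118) = +472 kJ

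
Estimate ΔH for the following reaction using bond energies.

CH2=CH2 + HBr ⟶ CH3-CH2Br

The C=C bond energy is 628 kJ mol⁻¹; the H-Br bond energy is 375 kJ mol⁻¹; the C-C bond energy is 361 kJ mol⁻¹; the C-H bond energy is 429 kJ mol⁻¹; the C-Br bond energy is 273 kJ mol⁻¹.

Bonds broken (reactants):
  C-H: 4 × 429 = 1716
  C=C: 1 × 628 = 628
  H-Br: 1 × 375 = 375
  Σ(broken) = 2719 kJ
Bonds formed (products):
  C-Br: 1 × 273 = 273
  C-C: 1 × 361 = 361
  C-H: 5 × 429 = 2145
  Σ(formed) = 2779 kJ
ΔH = Σ(broken) − Σ(formed) = 2719 − 2779 = −60 kJ

ΔH ≈ −60 kJ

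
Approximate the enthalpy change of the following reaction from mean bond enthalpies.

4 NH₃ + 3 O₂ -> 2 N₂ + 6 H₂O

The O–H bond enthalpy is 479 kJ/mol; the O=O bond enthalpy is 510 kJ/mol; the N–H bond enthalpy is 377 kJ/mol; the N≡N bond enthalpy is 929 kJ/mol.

ΔH ≈ −1552 kJ

Bonds broken (reactants):
  N–H: 12 × 377 = 4524
  O=O: 3 × 510 = 1530
  Σ(broken) = 6054 kJ
Bonds formed (products):
  N≡N: 2 × 929 = 1858
  O–H: 12 × 479 = 5748
  Σ(formed) = 7606 kJ
ΔH = Σ(broken) − Σ(formed) = 6054 − 7606 = −1552 kJ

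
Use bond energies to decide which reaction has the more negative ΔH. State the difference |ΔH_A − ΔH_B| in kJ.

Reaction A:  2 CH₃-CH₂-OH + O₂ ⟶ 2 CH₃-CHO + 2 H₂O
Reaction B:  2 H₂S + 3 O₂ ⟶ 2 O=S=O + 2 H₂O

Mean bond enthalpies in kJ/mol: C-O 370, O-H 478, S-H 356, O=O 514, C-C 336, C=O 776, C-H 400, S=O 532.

Reaction A:
  Bonds broken (reactants):
    C-C: 2 × 336 = 672
    C-H: 10 × 400 = 4000
    C-O: 2 × 370 = 740
    O-H: 2 × 478 = 956
    O=O: 1 × 514 = 514
    Σ(broken) = 6882 kJ
  Bonds formed (products):
    C-C: 2 × 336 = 672
    C-H: 8 × 400 = 3200
    C=O: 2 × 776 = 1552
    O-H: 4 × 478 = 1912
    Σ(formed) = 7336 kJ
  ΔH_A = 6882 − 7336 = −454 kJ
Reaction B:
  Bonds broken (reactants):
    O=O: 3 × 514 = 1542
    S-H: 4 × 356 = 1424
    Σ(broken) = 2966 kJ
  Bonds formed (products):
    O-H: 4 × 478 = 1912
    S=O: 4 × 532 = 2128
    Σ(formed) = 4040 kJ
  ΔH_B = 2966 − 4040 = −1074 kJ
ΔH_A − ΔH_B = +620 kJ, so reaction B has the more negative ΔH; |ΔH_A − ΔH_B| = 620 kJ.

Reaction B, by 620 kJ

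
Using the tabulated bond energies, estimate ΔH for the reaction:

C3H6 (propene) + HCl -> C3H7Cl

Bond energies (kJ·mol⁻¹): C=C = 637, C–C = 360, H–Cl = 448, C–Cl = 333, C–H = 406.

Bonds broken (reactants):
  C–C: 1 × 360 = 360
  C–H: 6 × 406 = 2436
  C=C: 1 × 637 = 637
  H–Cl: 1 × 448 = 448
  Σ(broken) = 3881 kJ
Bonds formed (products):
  C–C: 2 × 360 = 720
  C–Cl: 1 × 333 = 333
  C–H: 7 × 406 = 2842
  Σ(formed) = 3895 kJ
ΔH = Σ(broken) − Σ(formed) = 3881 − 3895 = −14 kJ

ΔH ≈ −14 kJ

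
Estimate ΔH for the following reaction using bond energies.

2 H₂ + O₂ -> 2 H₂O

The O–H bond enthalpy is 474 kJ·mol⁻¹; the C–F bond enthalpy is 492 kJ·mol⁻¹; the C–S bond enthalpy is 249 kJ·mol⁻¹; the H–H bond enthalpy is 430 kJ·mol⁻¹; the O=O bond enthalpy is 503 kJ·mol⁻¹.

ΔH ≈ −533 kJ

Bonds broken (reactants):
  H–H: 2 × 430 = 860
  O=O: 1 × 503 = 503
  Σ(broken) = 1363 kJ
Bonds formed (products):
  O–H: 4 × 474 = 1896
  Σ(formed) = 1896 kJ
ΔH = Σ(broken) − Σ(formed) = 1363 − 1896 = −533 kJ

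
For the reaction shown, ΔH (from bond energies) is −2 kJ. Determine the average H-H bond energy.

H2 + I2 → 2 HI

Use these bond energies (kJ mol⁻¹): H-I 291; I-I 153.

D(H-H) ≈ 427 kJ/mol

Let D be the H-H bond energy.
Σ(broken) = 1×D + 1×153 = 153 + D
Σ(formed) = 2×291 = 582
ΔH = Σ(broken) − Σ(formed) = (153 + D) − (582) = −429 + D
Setting this equal to −2 kJ gives D = 427 kJ/mol.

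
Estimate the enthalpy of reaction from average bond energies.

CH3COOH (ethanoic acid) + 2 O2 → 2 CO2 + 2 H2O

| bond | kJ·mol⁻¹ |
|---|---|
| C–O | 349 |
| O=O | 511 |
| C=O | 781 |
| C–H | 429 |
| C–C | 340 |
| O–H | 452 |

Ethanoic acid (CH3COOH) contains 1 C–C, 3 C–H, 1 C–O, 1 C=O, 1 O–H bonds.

Bonds broken (reactants):
  C–C: 1 × 340 = 340
  C–H: 3 × 429 = 1287
  C–O: 1 × 349 = 349
  C=O: 1 × 781 = 781
  O–H: 1 × 452 = 452
  O=O: 2 × 511 = 1022
  Σ(broken) = 4231 kJ
Bonds formed (products):
  C=O: 4 × 781 = 3124
  O–H: 4 × 452 = 1808
  Σ(formed) = 4932 kJ
ΔH = Σ(broken) − Σ(formed) = 4231 − 4932 = −701 kJ

ΔH ≈ −701 kJ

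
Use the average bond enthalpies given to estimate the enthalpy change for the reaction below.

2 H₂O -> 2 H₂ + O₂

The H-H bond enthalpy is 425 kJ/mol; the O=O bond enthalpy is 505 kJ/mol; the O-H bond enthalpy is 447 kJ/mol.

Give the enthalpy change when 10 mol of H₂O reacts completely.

ΔH = +2165 kJ

Bonds broken (reactants):
  O-H: 4 × 447 = 1788
  Σ(broken) = 1788 kJ
Bonds formed (products):
  H-H: 2 × 425 = 850
  O=O: 1 × 505 = 505
  Σ(formed) = 1355 kJ
ΔH = Σ(broken) − Σ(formed) = 1788 − 1355 = +433 kJ
For 5× the reaction as written: 5 × (+433) = +2165 kJ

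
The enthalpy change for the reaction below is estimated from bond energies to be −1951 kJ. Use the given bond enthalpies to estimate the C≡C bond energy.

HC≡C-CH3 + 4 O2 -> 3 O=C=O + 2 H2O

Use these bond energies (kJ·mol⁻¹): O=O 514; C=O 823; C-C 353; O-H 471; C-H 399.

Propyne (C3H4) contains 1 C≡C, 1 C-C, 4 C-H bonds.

D(C≡C) ≈ 866 kJ/mol

Let D be the C≡C bond energy.
Σ(broken) = 1×D + 1×353 + 4×399 + 4×514 = 4005 + D
Σ(formed) = 6×823 + 4×471 = 6822
ΔH = Σ(broken) − Σ(formed) = (4005 + D) − (6822) = −2817 + D
Setting this equal to −1951 kJ gives D = 866 kJ/mol.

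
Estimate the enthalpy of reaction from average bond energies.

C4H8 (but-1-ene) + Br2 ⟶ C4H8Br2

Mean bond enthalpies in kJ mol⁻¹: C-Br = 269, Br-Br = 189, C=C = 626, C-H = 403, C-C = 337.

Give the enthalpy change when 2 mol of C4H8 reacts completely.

Bonds broken (reactants):
  Br-Br: 1 × 189 = 189
  C-C: 2 × 337 = 674
  C-H: 8 × 403 = 3224
  C=C: 1 × 626 = 626
  Σ(broken) = 4713 kJ
Bonds formed (products):
  C-Br: 2 × 269 = 538
  C-C: 3 × 337 = 1011
  C-H: 8 × 403 = 3224
  Σ(formed) = 4773 kJ
ΔH = Σ(broken) − Σ(formed) = 4713 − 4773 = −60 kJ
For 2× the reaction as written: 2 × (−60) = −120 kJ

ΔH = −120 kJ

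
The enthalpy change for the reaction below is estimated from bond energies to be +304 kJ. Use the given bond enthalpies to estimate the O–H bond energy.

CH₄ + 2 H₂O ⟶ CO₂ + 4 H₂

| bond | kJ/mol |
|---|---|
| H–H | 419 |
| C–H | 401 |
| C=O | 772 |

Let D be the O–H bond energy.
Σ(broken) = 4×401 + 4×D = 1604 + 4D
Σ(formed) = 2×772 + 4×419 = 3220
ΔH = Σ(broken) − Σ(formed) = (1604 + 4D) − (3220) = −1616 + 4D
Setting this equal to +304 kJ gives 4D = 1920, so D = 480 kJ/mol.

D(O–H) ≈ 480 kJ/mol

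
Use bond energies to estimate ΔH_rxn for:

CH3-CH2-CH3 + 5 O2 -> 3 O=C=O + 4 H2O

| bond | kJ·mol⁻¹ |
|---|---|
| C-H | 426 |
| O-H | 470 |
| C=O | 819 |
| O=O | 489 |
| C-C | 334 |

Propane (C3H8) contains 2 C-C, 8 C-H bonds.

ΔH ≈ −2153 kJ

Bonds broken (reactants):
  C-C: 2 × 334 = 668
  C-H: 8 × 426 = 3408
  O=O: 5 × 489 = 2445
  Σ(broken) = 6521 kJ
Bonds formed (products):
  C=O: 6 × 819 = 4914
  O-H: 8 × 470 = 3760
  Σ(formed) = 8674 kJ
ΔH = Σ(broken) − Σ(formed) = 6521 − 8674 = −2153 kJ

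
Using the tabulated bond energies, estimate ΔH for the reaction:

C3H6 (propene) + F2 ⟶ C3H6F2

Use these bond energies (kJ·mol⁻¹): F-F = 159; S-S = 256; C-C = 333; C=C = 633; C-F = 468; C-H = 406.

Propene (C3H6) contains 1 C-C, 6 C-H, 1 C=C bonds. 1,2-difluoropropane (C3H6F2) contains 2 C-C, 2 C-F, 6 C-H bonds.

Bonds broken (reactants):
  C-C: 1 × 333 = 333
  C-H: 6 × 406 = 2436
  C=C: 1 × 633 = 633
  F-F: 1 × 159 = 159
  Σ(broken) = 3561 kJ
Bonds formed (products):
  C-C: 2 × 333 = 666
  C-F: 2 × 468 = 936
  C-H: 6 × 406 = 2436
  Σ(formed) = 4038 kJ
ΔH = Σ(broken) − Σ(formed) = 3561 − 4038 = −477 kJ

ΔH ≈ −477 kJ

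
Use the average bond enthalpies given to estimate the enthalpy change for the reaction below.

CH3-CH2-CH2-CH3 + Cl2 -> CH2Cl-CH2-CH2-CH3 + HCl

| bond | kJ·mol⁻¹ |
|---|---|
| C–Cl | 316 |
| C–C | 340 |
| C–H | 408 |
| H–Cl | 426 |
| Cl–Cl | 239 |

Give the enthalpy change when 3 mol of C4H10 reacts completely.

Bonds broken (reactants):
  C–C: 3 × 340 = 1020
  C–H: 10 × 408 = 4080
  Cl–Cl: 1 × 239 = 239
  Σ(broken) = 5339 kJ
Bonds formed (products):
  C–C: 3 × 340 = 1020
  C–Cl: 1 × 316 = 316
  C–H: 9 × 408 = 3672
  H–Cl: 1 × 426 = 426
  Σ(formed) = 5434 kJ
ΔH = Σ(broken) − Σ(formed) = 5339 − 5434 = −95 kJ
For 3× the reaction as written: 3 × (−95) = −285 kJ

ΔH = −285 kJ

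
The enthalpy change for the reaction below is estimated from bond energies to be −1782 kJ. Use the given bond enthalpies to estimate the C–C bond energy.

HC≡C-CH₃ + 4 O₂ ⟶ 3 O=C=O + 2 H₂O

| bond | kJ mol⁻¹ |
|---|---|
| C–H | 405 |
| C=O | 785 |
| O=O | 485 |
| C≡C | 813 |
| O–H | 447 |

Let D be the C–C bond energy.
Σ(broken) = 1×813 + 1×D + 4×405 + 4×485 = 4373 + D
Σ(formed) = 6×785 + 4×447 = 6498
ΔH = Σ(broken) − Σ(formed) = (4373 + D) − (6498) = −2125 + D
Setting this equal to −1782 kJ gives D = 343 kJ/mol.

D(C–C) ≈ 343 kJ/mol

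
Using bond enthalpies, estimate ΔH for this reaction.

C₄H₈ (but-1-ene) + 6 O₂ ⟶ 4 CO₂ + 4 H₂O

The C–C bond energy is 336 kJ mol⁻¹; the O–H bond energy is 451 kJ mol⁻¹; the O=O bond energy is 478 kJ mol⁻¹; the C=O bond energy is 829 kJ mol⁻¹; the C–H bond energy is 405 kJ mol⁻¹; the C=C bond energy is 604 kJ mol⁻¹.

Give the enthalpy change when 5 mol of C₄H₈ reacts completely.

ΔH = −14280 kJ

Bonds broken (reactants):
  C–C: 2 × 336 = 672
  C–H: 8 × 405 = 3240
  C=C: 1 × 604 = 604
  O=O: 6 × 478 = 2868
  Σ(broken) = 7384 kJ
Bonds formed (products):
  C=O: 8 × 829 = 6632
  O–H: 8 × 451 = 3608
  Σ(formed) = 10240 kJ
ΔH = Σ(broken) − Σ(formed) = 7384 − 10240 = −2856 kJ
For 5× the reaction as written: 5 × (−2856) = −14280 kJ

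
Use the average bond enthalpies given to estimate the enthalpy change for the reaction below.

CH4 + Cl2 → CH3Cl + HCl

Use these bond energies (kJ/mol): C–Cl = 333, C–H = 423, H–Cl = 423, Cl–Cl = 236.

ΔH ≈ −97 kJ

Bonds broken (reactants):
  C–H: 4 × 423 = 1692
  Cl–Cl: 1 × 236 = 236
  Σ(broken) = 1928 kJ
Bonds formed (products):
  C–Cl: 1 × 333 = 333
  C–H: 3 × 423 = 1269
  H–Cl: 1 × 423 = 423
  Σ(formed) = 2025 kJ
ΔH = Σ(broken) − Σ(formed) = 1928 − 2025 = −97 kJ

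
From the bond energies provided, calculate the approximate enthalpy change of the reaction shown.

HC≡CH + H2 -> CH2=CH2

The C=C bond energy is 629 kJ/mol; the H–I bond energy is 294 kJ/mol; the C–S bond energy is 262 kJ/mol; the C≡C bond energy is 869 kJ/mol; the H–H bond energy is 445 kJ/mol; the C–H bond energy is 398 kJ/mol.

Bonds broken (reactants):
  C≡C: 1 × 869 = 869
  C–H: 2 × 398 = 796
  H–H: 1 × 445 = 445
  Σ(broken) = 2110 kJ
Bonds formed (products):
  C–H: 4 × 398 = 1592
  C=C: 1 × 629 = 629
  Σ(formed) = 2221 kJ
ΔH = Σ(broken) − Σ(formed) = 2110 − 2221 = −111 kJ

ΔH ≈ −111 kJ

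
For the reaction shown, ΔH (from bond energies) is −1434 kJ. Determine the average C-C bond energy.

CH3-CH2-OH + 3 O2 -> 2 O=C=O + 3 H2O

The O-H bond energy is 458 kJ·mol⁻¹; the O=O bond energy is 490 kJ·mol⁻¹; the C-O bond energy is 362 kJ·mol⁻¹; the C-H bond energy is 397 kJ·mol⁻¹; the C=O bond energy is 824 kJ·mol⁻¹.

Let D be the C-C bond energy.
Σ(broken) = 1×D + 5×397 + 1×362 + 1×458 + 3×490 = 4275 + D
Σ(formed) = 4×824 + 6×458 = 6044
ΔH = Σ(broken) − Σ(formed) = (4275 + D) − (6044) = −1769 + D
Setting this equal to −1434 kJ gives D = 335 kJ/mol.

D(C-C) ≈ 335 kJ/mol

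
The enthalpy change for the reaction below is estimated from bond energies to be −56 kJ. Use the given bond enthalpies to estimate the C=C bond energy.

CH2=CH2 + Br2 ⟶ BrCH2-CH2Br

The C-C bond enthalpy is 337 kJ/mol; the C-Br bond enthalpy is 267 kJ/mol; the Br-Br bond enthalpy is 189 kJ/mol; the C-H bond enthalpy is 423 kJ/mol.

Let D be the C=C bond energy.
Σ(broken) = 1×189 + 4×423 + 1×D = 1881 + D
Σ(formed) = 2×267 + 1×337 + 4×423 = 2563
ΔH = Σ(broken) − Σ(formed) = (1881 + D) − (2563) = −682 + D
Setting this equal to −56 kJ gives D = 626 kJ/mol.

D(C=C) ≈ 626 kJ/mol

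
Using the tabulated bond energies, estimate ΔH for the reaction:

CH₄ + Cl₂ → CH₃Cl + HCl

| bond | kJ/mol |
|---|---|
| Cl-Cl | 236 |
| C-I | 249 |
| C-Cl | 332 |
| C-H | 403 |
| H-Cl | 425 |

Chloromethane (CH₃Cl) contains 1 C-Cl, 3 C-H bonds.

Bonds broken (reactants):
  C-H: 4 × 403 = 1612
  Cl-Cl: 1 × 236 = 236
  Σ(broken) = 1848 kJ
Bonds formed (products):
  C-Cl: 1 × 332 = 332
  C-H: 3 × 403 = 1209
  H-Cl: 1 × 425 = 425
  Σ(formed) = 1966 kJ
ΔH = Σ(broken) − Σ(formed) = 1848 − 1966 = −118 kJ

ΔH ≈ −118 kJ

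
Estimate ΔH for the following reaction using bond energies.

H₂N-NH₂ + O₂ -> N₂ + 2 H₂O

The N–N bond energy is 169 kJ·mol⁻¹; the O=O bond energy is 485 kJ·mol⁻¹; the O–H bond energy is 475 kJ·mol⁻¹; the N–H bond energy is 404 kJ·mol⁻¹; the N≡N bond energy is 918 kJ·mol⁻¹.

Bonds broken (reactants):
  N–H: 4 × 404 = 1616
  N–N: 1 × 169 = 169
  O=O: 1 × 485 = 485
  Σ(broken) = 2270 kJ
Bonds formed (products):
  N≡N: 1 × 918 = 918
  O–H: 4 × 475 = 1900
  Σ(formed) = 2818 kJ
ΔH = Σ(broken) − Σ(formed) = 2270 − 2818 = −548 kJ

ΔH ≈ −548 kJ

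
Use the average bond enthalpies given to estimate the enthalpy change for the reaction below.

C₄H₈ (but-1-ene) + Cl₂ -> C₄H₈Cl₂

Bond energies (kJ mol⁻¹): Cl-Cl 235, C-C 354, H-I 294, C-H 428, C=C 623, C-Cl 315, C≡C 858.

ΔH ≈ −126 kJ

Bonds broken (reactants):
  C-C: 2 × 354 = 708
  C-H: 8 × 428 = 3424
  C=C: 1 × 623 = 623
  Cl-Cl: 1 × 235 = 235
  Σ(broken) = 4990 kJ
Bonds formed (products):
  C-C: 3 × 354 = 1062
  C-Cl: 2 × 315 = 630
  C-H: 8 × 428 = 3424
  Σ(formed) = 5116 kJ
ΔH = Σ(broken) − Σ(formed) = 4990 − 5116 = −126 kJ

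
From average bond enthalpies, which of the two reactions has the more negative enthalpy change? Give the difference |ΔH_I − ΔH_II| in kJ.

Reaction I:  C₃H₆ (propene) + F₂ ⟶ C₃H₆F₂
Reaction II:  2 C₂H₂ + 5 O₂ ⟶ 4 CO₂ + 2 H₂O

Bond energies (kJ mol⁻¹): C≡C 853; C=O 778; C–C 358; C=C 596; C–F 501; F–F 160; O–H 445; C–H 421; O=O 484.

Reaction II, by 1590 kJ

Reaction I:
  Bonds broken (reactants):
    C–C: 1 × 358 = 358
    C–H: 6 × 421 = 2526
    C=C: 1 × 596 = 596
    F–F: 1 × 160 = 160
    Σ(broken) = 3640 kJ
  Bonds formed (products):
    C–C: 2 × 358 = 716
    C–F: 2 × 501 = 1002
    C–H: 6 × 421 = 2526
    Σ(formed) = 4244 kJ
  ΔH_I = 3640 − 4244 = −604 kJ
Reaction II:
  Bonds broken (reactants):
    C≡C: 2 × 853 = 1706
    C–H: 4 × 421 = 1684
    O=O: 5 × 484 = 2420
    Σ(broken) = 5810 kJ
  Bonds formed (products):
    C=O: 8 × 778 = 6224
    O–H: 4 × 445 = 1780
    Σ(formed) = 8004 kJ
  ΔH_II = 5810 − 8004 = −2194 kJ
ΔH_I − ΔH_II = +1590 kJ, so reaction II has the more negative ΔH; |ΔH_I − ΔH_II| = 1590 kJ.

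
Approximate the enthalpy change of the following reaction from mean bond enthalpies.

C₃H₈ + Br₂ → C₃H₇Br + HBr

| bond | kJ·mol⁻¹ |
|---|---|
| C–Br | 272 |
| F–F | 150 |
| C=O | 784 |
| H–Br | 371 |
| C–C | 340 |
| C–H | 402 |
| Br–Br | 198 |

Bonds broken (reactants):
  Br–Br: 1 × 198 = 198
  C–C: 2 × 340 = 680
  C–H: 8 × 402 = 3216
  Σ(broken) = 4094 kJ
Bonds formed (products):
  C–Br: 1 × 272 = 272
  C–C: 2 × 340 = 680
  C–H: 7 × 402 = 2814
  H–Br: 1 × 371 = 371
  Σ(formed) = 4137 kJ
ΔH = Σ(broken) − Σ(formed) = 4094 − 4137 = −43 kJ

ΔH ≈ −43 kJ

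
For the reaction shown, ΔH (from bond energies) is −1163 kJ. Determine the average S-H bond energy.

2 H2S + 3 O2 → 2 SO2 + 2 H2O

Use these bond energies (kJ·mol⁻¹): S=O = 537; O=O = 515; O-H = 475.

Let D be the S-H bond energy.
Σ(broken) = 3×515 + 4×D = 1545 + 4D
Σ(formed) = 4×475 + 4×537 = 4048
ΔH = Σ(broken) − Σ(formed) = (1545 + 4D) − (4048) = −2503 + 4D
Setting this equal to −1163 kJ gives 4D = 1340, so D = 335 kJ/mol.

D(S-H) ≈ 335 kJ/mol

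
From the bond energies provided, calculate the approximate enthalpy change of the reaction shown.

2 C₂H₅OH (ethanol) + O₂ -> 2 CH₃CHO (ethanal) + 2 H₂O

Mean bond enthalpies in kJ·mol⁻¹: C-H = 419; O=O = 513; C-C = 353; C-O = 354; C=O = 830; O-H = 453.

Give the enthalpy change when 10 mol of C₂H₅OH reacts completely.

Bonds broken (reactants):
  C-C: 2 × 353 = 706
  C-H: 10 × 419 = 4190
  C-O: 2 × 354 = 708
  O-H: 2 × 453 = 906
  O=O: 1 × 513 = 513
  Σ(broken) = 7023 kJ
Bonds formed (products):
  C-C: 2 × 353 = 706
  C-H: 8 × 419 = 3352
  C=O: 2 × 830 = 1660
  O-H: 4 × 453 = 1812
  Σ(formed) = 7530 kJ
ΔH = Σ(broken) − Σ(formed) = 7023 − 7530 = −507 kJ
For 5× the reaction as written: 5 × (−507) = −2535 kJ

ΔH = −2535 kJ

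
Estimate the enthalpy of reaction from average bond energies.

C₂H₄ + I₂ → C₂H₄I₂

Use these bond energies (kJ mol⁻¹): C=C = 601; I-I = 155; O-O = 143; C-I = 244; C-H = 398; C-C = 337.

Bonds broken (reactants):
  C-H: 4 × 398 = 1592
  C=C: 1 × 601 = 601
  I-I: 1 × 155 = 155
  Σ(broken) = 2348 kJ
Bonds formed (products):
  C-C: 1 × 337 = 337
  C-H: 4 × 398 = 1592
  C-I: 2 × 244 = 488
  Σ(formed) = 2417 kJ
ΔH = Σ(broken) − Σ(formed) = 2348 − 2417 = −69 kJ

ΔH ≈ −69 kJ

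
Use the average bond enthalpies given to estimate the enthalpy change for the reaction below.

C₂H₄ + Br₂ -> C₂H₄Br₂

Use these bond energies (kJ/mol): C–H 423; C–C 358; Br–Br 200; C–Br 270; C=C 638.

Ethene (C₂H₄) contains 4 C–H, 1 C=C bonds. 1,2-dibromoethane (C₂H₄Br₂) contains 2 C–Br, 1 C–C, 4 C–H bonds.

Bonds broken (reactants):
  Br–Br: 1 × 200 = 200
  C–H: 4 × 423 = 1692
  C=C: 1 × 638 = 638
  Σ(broken) = 2530 kJ
Bonds formed (products):
  C–Br: 2 × 270 = 540
  C–C: 1 × 358 = 358
  C–H: 4 × 423 = 1692
  Σ(formed) = 2590 kJ
ΔH = Σ(broken) − Σ(formed) = 2530 − 2590 = −60 kJ

ΔH ≈ −60 kJ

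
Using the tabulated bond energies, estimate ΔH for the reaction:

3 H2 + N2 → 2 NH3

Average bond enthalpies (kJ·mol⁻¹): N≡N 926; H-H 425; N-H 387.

ΔH ≈ −121 kJ

Bonds broken (reactants):
  H-H: 3 × 425 = 1275
  N≡N: 1 × 926 = 926
  Σ(broken) = 2201 kJ
Bonds formed (products):
  N-H: 6 × 387 = 2322
  Σ(formed) = 2322 kJ
ΔH = Σ(broken) − Σ(formed) = 2201 − 2322 = −121 kJ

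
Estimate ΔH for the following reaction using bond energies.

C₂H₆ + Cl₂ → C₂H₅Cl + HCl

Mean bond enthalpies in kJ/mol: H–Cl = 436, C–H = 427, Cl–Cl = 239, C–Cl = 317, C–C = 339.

ΔH ≈ −87 kJ

Bonds broken (reactants):
  C–C: 1 × 339 = 339
  C–H: 6 × 427 = 2562
  Cl–Cl: 1 × 239 = 239
  Σ(broken) = 3140 kJ
Bonds formed (products):
  C–C: 1 × 339 = 339
  C–Cl: 1 × 317 = 317
  C–H: 5 × 427 = 2135
  H–Cl: 1 × 436 = 436
  Σ(formed) = 3227 kJ
ΔH = Σ(broken) − Σ(formed) = 3140 − 3227 = −87 kJ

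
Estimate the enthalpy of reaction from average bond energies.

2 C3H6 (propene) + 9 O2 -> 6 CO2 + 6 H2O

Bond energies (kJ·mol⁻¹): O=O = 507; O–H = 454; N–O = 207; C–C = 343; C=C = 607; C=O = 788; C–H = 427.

Bonds broken (reactants):
  C–C: 2 × 343 = 686
  C–H: 12 × 427 = 5124
  C=C: 2 × 607 = 1214
  O=O: 9 × 507 = 4563
  Σ(broken) = 11587 kJ
Bonds formed (products):
  C=O: 12 × 788 = 9456
  O–H: 12 × 454 = 5448
  Σ(formed) = 14904 kJ
ΔH = Σ(broken) − Σ(formed) = 11587 − 14904 = −3317 kJ

ΔH ≈ −3317 kJ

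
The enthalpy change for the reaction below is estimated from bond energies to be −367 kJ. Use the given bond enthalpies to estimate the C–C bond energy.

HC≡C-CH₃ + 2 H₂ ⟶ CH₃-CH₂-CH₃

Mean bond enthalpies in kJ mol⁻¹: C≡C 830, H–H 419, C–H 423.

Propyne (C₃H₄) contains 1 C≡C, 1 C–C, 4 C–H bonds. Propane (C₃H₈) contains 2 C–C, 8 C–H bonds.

Let D be the C–C bond energy.
Σ(broken) = 1×830 + 1×D + 4×423 + 2×419 = 3360 + D
Σ(formed) = 2×D + 8×423 = 3384 + 2D
ΔH = Σ(broken) − Σ(formed) = (3360 + D) − (3384 + 2D) = −24 − D
Setting this equal to −367 kJ gives D = 343 kJ/mol.

D(C–C) ≈ 343 kJ/mol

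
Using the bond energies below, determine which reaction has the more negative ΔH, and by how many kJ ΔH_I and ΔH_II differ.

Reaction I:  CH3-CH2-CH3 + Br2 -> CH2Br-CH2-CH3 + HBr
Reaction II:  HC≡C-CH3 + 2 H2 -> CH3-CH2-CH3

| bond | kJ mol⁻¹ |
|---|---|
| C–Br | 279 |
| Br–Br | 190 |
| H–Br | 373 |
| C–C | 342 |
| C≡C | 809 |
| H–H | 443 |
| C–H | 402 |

Reaction I:
  Bonds broken (reactants):
    Br–Br: 1 × 190 = 190
    C–C: 2 × 342 = 684
    C–H: 8 × 402 = 3216
    Σ(broken) = 4090 kJ
  Bonds formed (products):
    C–Br: 1 × 279 = 279
    C–C: 2 × 342 = 684
    C–H: 7 × 402 = 2814
    H–Br: 1 × 373 = 373
    Σ(formed) = 4150 kJ
  ΔH_I = 4090 − 4150 = −60 kJ
Reaction II:
  Bonds broken (reactants):
    C≡C: 1 × 809 = 809
    C–C: 1 × 342 = 342
    C–H: 4 × 402 = 1608
    H–H: 2 × 443 = 886
    Σ(broken) = 3645 kJ
  Bonds formed (products):
    C–C: 2 × 342 = 684
    C–H: 8 × 402 = 3216
    Σ(formed) = 3900 kJ
  ΔH_II = 3645 − 3900 = −255 kJ
ΔH_I − ΔH_II = +195 kJ, so reaction II has the more negative ΔH; |ΔH_I − ΔH_II| = 195 kJ.

Reaction II, by 195 kJ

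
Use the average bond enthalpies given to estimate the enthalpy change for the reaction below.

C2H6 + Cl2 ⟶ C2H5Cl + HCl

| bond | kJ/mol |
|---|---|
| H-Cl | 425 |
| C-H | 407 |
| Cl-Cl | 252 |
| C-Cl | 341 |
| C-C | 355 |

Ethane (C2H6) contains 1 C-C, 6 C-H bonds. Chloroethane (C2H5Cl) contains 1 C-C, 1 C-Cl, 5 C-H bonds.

Bonds broken (reactants):
  C-C: 1 × 355 = 355
  C-H: 6 × 407 = 2442
  Cl-Cl: 1 × 252 = 252
  Σ(broken) = 3049 kJ
Bonds formed (products):
  C-C: 1 × 355 = 355
  C-Cl: 1 × 341 = 341
  C-H: 5 × 407 = 2035
  H-Cl: 1 × 425 = 425
  Σ(formed) = 3156 kJ
ΔH = Σ(broken) − Σ(formed) = 3049 − 3156 = −107 kJ

ΔH ≈ −107 kJ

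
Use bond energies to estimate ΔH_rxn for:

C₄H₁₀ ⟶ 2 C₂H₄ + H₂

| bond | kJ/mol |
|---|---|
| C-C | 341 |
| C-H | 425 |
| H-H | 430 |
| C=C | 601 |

Bonds broken (reactants):
  C-C: 3 × 341 = 1023
  C-H: 10 × 425 = 4250
  Σ(broken) = 5273 kJ
Bonds formed (products):
  C-H: 8 × 425 = 3400
  C=C: 2 × 601 = 1202
  H-H: 1 × 430 = 430
  Σ(formed) = 5032 kJ
ΔH = Σ(broken) − Σ(formed) = 5273 − 5032 = +241 kJ

ΔH ≈ +241 kJ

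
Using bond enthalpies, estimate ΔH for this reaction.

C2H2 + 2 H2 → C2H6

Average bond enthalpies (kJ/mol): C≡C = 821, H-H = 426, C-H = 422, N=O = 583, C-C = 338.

Bonds broken (reactants):
  C≡C: 1 × 821 = 821
  C-H: 2 × 422 = 844
  H-H: 2 × 426 = 852
  Σ(broken) = 2517 kJ
Bonds formed (products):
  C-C: 1 × 338 = 338
  C-H: 6 × 422 = 2532
  Σ(formed) = 2870 kJ
ΔH = Σ(broken) − Σ(formed) = 2517 − 2870 = −353 kJ

ΔH ≈ −353 kJ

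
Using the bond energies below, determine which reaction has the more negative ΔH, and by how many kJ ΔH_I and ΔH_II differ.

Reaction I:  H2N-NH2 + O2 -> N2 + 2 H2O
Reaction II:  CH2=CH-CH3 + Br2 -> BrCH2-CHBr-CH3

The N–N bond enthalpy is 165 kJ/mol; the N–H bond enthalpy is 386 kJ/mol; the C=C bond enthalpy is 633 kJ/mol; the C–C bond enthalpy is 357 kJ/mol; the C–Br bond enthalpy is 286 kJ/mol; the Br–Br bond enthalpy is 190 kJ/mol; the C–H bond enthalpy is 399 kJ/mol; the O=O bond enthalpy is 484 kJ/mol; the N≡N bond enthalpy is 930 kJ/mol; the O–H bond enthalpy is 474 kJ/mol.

Reaction I, by 527 kJ

Reaction I:
  Bonds broken (reactants):
    N–H: 4 × 386 = 1544
    N–N: 1 × 165 = 165
    O=O: 1 × 484 = 484
    Σ(broken) = 2193 kJ
  Bonds formed (products):
    N≡N: 1 × 930 = 930
    O–H: 4 × 474 = 1896
    Σ(formed) = 2826 kJ
  ΔH_I = 2193 − 2826 = −633 kJ
Reaction II:
  Bonds broken (reactants):
    Br–Br: 1 × 190 = 190
    C–C: 1 × 357 = 357
    C–H: 6 × 399 = 2394
    C=C: 1 × 633 = 633
    Σ(broken) = 3574 kJ
  Bonds formed (products):
    C–Br: 2 × 286 = 572
    C–C: 2 × 357 = 714
    C–H: 6 × 399 = 2394
    Σ(formed) = 3680 kJ
  ΔH_II = 3574 − 3680 = −106 kJ
ΔH_I − ΔH_II = −527 kJ, so reaction I has the more negative ΔH; |ΔH_I − ΔH_II| = 527 kJ.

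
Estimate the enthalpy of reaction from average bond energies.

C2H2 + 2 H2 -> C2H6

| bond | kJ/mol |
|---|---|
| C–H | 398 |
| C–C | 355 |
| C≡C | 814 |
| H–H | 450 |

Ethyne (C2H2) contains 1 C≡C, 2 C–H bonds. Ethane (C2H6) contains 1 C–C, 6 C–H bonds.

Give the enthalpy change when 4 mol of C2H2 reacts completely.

ΔH = −932 kJ

Bonds broken (reactants):
  C≡C: 1 × 814 = 814
  C–H: 2 × 398 = 796
  H–H: 2 × 450 = 900
  Σ(broken) = 2510 kJ
Bonds formed (products):
  C–C: 1 × 355 = 355
  C–H: 6 × 398 = 2388
  Σ(formed) = 2743 kJ
ΔH = Σ(broken) − Σ(formed) = 2510 − 2743 = −233 kJ
For 4× the reaction as written: 4 × (−233) = −932 kJ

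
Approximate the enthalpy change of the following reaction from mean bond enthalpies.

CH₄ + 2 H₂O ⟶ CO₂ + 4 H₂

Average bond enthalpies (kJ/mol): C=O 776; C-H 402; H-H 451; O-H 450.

Bonds broken (reactants):
  C-H: 4 × 402 = 1608
  O-H: 4 × 450 = 1800
  Σ(broken) = 3408 kJ
Bonds formed (products):
  C=O: 2 × 776 = 1552
  H-H: 4 × 451 = 1804
  Σ(formed) = 3356 kJ
ΔH = Σ(broken) − Σ(formed) = 3408 − 3356 = +52 kJ

ΔH ≈ +52 kJ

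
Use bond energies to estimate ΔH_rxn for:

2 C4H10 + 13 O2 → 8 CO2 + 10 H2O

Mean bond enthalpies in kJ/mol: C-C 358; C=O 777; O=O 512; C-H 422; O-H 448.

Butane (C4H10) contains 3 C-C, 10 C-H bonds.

Bonds broken (reactants):
  C-C: 6 × 358 = 2148
  C-H: 20 × 422 = 8440
  O=O: 13 × 512 = 6656
  Σ(broken) = 17244 kJ
Bonds formed (products):
  C=O: 16 × 777 = 12432
  O-H: 20 × 448 = 8960
  Σ(formed) = 21392 kJ
ΔH = Σ(broken) − Σ(formed) = 17244 − 21392 = −4148 kJ

ΔH ≈ −4148 kJ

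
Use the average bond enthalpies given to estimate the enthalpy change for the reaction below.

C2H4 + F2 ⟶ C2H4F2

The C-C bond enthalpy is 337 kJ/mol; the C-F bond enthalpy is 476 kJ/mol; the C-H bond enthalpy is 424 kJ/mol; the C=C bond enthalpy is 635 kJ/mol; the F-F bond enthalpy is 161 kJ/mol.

Bonds broken (reactants):
  C-H: 4 × 424 = 1696
  C=C: 1 × 635 = 635
  F-F: 1 × 161 = 161
  Σ(broken) = 2492 kJ
Bonds formed (products):
  C-C: 1 × 337 = 337
  C-F: 2 × 476 = 952
  C-H: 4 × 424 = 1696
  Σ(formed) = 2985 kJ
ΔH = Σ(broken) − Σ(formed) = 2492 − 2985 = −493 kJ

ΔH ≈ −493 kJ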